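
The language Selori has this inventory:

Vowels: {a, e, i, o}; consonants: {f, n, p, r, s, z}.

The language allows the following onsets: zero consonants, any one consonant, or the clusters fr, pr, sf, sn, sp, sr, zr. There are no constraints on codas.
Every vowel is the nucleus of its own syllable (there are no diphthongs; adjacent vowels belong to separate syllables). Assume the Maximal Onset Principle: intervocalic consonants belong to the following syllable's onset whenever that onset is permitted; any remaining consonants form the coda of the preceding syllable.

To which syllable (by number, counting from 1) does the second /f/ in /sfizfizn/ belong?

Nuclei (vowels): i, i → 2 syllables.
σ1/σ2 boundary: cluster /zf/ — the longest permitted-onset suffix is /f/; onset = /f/, preceding coda = /z/.
Putting it together: sfiz.fizn.
The second /f/ is in the onset of syllable 2 (/fizn/).

2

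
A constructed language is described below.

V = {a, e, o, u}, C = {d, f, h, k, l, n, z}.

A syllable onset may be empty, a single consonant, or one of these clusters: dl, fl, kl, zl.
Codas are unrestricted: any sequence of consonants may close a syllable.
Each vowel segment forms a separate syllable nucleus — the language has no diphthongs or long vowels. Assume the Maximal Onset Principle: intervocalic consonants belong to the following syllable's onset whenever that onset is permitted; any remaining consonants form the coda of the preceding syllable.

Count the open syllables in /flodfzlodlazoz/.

Vowels present: o, o, a, o; each is a nucleus, giving 4 syllables.
Between /o/ (V1) and /o/ (V2): /dfzl/; trying suffixes from longest down, /zl/ is the first permitted one, so coda /df/ | onset /zl/.
Between /o/ (V2) and /a/ (V3): /dl/ is a licit onset in full, so it all attaches to the next syllable.
Between /a/ (V3) and /o/ (V4): /z/ is a single consonant, so it becomes the next onset.
Result: flodf.zlo.dla.zoz.
Classifying each syllable: /flodf/ (closed), /zlo/ (open), /dla/ (open), /zoz/ (closed).
Open syllables: 2.

2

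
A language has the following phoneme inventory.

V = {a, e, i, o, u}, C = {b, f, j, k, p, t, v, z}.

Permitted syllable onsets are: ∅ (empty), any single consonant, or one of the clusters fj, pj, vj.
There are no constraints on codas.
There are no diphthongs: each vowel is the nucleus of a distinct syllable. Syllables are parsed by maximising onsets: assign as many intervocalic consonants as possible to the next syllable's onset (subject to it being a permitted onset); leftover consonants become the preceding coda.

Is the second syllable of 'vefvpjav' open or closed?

Vowels present: e, a; each is a nucleus, giving 2 syllables.
σ1/σ2 boundary: cluster /fvpj/ — the longest permitted-onset suffix is /pj/; onset = /pj/, preceding coda = /fv/.
Syllabification: vefv.pjav.
Syllable 2 is /pjav/ with coda /v/, so it is closed.

closed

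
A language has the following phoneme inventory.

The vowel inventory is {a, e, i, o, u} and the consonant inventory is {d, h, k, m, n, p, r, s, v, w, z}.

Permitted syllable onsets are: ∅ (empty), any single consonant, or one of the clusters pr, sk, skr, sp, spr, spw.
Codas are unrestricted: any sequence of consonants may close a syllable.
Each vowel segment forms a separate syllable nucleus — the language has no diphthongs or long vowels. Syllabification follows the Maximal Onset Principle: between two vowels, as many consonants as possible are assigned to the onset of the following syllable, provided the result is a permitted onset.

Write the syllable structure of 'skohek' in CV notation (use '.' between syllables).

CCV.CVC

Nuclei (vowels): o, e → 2 syllables.
σ1/σ2 boundary: /h/ → onset of the next syllable (single consonants are always licit onsets).
Syllabification: sko.hek.
Mapping each syllable to C/V: /sko/ → CCV, /hek/ → CVC.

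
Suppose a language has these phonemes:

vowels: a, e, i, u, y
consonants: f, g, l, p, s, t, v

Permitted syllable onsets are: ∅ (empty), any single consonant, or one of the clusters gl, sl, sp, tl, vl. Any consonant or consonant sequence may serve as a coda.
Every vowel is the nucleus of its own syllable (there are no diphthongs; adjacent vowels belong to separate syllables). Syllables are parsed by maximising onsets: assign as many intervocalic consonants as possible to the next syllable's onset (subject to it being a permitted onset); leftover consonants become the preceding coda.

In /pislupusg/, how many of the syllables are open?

2

The vowels are i, u, u — 3 nuclei, so 3 syllables.
V1 /i/ – V2 /u/: cluster /sl/ — /sl/ is itself a permitted onset, so the whole cluster goes right; preceding coda = ∅.
V2 /u/ – V3 /u/: /p/ is a single consonant, so it becomes the next onset.
Putting it together: pi.slu.pusg.
Classifying each syllable: /pi/ (open), /slu/ (open), /pusg/ (closed).
Open syllables: 2.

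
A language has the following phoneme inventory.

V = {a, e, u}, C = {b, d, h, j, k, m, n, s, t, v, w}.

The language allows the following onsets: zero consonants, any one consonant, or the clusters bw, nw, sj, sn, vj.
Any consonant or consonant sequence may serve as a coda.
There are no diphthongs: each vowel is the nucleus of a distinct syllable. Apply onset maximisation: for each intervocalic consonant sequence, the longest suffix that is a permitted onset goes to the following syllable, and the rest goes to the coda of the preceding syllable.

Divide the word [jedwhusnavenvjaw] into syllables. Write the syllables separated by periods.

Nuclei (vowels): e, u, a, e, a → 5 syllables.
σ1/σ2 boundary: /dwh/; trying suffixes from longest down, /h/ is the first permitted one, so coda /dw/ | onset /h/.
σ2/σ3 boundary: cluster /sn/ — /sn/ is itself a permitted onset, so the whole cluster goes right; preceding coda = ∅.
σ3/σ4 boundary: /v/ → onset of the next syllable (single consonants are always licit onsets).
σ4/σ5 boundary: cluster /nvj/ — the longest permitted-onset suffix is /vj/; onset = /vj/, preceding coda = /n/.

jedw.hu.sna.ven.vjaw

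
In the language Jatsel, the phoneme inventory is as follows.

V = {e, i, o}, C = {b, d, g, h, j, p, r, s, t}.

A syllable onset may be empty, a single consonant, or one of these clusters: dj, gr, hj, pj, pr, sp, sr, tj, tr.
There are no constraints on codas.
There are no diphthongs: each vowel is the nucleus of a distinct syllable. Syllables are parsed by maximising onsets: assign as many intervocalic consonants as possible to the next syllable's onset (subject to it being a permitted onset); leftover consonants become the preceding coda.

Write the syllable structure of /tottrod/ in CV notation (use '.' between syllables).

Vowels present: o, o; each is a nucleus, giving 2 syllables.
/o…o/ gap (V1→V2): /ttr/ — longest licit onset from the right is /tr/, leaving /t/ as coda.
Result: tot.trod.
Mapping each syllable to C/V: /tot/ → CVC, /trod/ → CCVC.

CVC.CCVC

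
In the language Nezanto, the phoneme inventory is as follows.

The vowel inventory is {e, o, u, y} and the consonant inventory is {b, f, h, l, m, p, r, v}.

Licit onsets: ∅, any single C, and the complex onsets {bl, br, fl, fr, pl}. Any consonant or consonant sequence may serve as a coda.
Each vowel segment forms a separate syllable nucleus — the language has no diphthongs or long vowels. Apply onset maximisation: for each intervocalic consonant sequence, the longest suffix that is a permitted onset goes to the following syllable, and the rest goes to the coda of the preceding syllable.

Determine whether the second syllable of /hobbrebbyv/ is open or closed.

Nuclei (vowels): o, e, y → 3 syllables.
/o…e/ gap (V1→V2): /bbr/ — longest licit onset from the right is /br/, leaving /b/ as coda.
/e…y/ gap (V2→V3): /bb/ splits as /b/ + /b/ (/b/ is the longest suffix that is a licit onset).
Syllabification: hob.breb.byv.
Syllable 2 is /breb/ with coda /b/, so it is closed.

closed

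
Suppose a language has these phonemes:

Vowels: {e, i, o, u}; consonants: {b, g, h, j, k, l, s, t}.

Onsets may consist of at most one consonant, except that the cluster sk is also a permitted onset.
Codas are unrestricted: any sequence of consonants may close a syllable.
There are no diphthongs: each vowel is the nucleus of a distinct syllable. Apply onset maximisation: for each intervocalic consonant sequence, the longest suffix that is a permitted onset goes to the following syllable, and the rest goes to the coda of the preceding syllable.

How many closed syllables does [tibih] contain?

1

The vowels are i, i — 2 nuclei, so 2 syllables.
Between /i/ (V1) and /i/ (V2): /b/ is a single consonant, so it becomes the next onset.
So the parse is ti.bih.
Classifying each syllable: /ti/ (open), /bih/ (closed).
Closed syllables: 1.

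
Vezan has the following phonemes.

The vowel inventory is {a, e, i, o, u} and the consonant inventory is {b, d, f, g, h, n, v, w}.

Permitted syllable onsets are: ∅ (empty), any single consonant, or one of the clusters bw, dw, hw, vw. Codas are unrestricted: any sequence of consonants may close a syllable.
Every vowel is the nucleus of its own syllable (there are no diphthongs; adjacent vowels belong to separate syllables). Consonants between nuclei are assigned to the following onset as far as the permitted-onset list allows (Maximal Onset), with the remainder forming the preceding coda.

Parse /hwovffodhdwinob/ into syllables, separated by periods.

hwovf.fodh.dwi.nob

Nuclei (vowels): o, o, i, o → 4 syllables.
V1 /o/ – V2 /o/: /vff/ — longest licit onset from the right is /f/, leaving /vf/ as coda.
V2 /o/ – V3 /i/: /dhdw/; trying suffixes from longest down, /dw/ is the first permitted one, so coda /dh/ | onset /dw/.
V3 /i/ – V4 /o/: just /n/ — single C goes to the following onset.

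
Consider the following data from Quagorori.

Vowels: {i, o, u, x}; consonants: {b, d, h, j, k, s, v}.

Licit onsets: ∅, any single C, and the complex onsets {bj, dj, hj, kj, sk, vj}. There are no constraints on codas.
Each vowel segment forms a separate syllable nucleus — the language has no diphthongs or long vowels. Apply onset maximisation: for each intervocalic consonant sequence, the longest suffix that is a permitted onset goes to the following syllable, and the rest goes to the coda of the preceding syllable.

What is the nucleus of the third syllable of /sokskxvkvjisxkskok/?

i

Vowels present: o, x, i, x, o; each is a nucleus, giving 5 syllables.
The third nucleus (vowel 3 from the left) is /i/.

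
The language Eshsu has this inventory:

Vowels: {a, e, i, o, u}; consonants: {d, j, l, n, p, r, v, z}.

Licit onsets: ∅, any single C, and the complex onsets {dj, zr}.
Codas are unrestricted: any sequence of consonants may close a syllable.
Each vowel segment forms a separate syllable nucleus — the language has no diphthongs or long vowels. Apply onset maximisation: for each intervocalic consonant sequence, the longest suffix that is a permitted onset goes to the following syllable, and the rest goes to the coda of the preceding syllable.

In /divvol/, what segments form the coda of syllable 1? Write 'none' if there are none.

v

Nuclei (vowels): i, o → 2 syllables.
/i…o/ gap (V1→V2): /vv/; trying suffixes from longest down, /v/ is the first permitted one, so coda /v/ | onset /v/.
Putting it together: div.vol.
Syllable 1 is /div/: onset /d/, nucleus /i/, coda /v/.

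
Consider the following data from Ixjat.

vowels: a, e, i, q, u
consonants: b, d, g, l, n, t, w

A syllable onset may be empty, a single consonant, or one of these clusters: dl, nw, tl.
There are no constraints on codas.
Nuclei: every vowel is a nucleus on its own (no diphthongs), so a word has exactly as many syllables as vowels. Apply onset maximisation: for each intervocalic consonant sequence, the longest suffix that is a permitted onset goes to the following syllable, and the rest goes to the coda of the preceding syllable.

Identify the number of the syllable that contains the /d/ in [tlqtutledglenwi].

Nuclei (vowels): q, u, e, e, i → 5 syllables.
/q…u/ gap (V1→V2): just /t/ — single C goes to the following onset.
/u…e/ gap (V2→V3): cluster /tl/ — /tl/ is itself a permitted onset, so the whole cluster goes right; preceding coda = ∅.
/e…e/ gap (V3→V4): cluster /dgl/ — the longest permitted-onset suffix is /l/; onset = /l/, preceding coda = /dg/.
/e…i/ gap (V4→V5): /nw/ — entire cluster is a permitted onset → onset /nw/, coda ∅.
Putting it together: tlq.tu.tledg.le.nwi.
The /d/ is in the coda of syllable 3 (/tledg/).

3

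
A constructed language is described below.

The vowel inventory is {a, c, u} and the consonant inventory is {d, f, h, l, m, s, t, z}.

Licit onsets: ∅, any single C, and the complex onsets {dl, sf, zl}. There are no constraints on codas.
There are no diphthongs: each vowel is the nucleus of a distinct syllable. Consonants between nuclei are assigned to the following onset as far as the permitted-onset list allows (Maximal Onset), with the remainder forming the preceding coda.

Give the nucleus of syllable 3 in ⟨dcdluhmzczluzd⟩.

c

Vowels present: c, u, c, u; each is a nucleus, giving 4 syllables.
The third nucleus (vowel 3 from the left) is /c/.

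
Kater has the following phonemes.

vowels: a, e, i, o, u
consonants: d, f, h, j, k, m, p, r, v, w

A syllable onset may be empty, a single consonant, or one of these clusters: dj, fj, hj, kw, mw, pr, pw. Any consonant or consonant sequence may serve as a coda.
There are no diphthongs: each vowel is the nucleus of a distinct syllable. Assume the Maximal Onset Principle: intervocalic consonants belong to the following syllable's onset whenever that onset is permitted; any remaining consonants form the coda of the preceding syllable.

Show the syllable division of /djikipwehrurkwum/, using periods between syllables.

The vowels are i, i, e, u, u — 5 nuclei, so 5 syllables.
σ1/σ2 boundary: just /k/ — single C goes to the following onset.
σ2/σ3 boundary: /pw/ — entire cluster is a permitted onset → onset /pw/, coda ∅.
σ3/σ4 boundary: /hr/ — longest licit onset from the right is /r/, leaving /h/ as coda.
σ4/σ5 boundary: cluster /rkw/ — the longest permitted-onset suffix is /kw/; onset = /kw/, preceding coda = /r/.

dji.ki.pweh.rur.kwum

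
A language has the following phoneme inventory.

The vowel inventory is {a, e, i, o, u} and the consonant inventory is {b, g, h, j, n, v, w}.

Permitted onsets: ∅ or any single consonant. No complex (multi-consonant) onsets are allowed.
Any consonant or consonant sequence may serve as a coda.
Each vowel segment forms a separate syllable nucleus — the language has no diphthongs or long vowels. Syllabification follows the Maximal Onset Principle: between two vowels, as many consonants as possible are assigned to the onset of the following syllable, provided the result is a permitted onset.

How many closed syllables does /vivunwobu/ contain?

The vowels are i, u, o, u — 4 nuclei, so 4 syllables.
σ1/σ2 boundary: /v/ → onset of the next syllable (single consonants are always licit onsets).
σ2/σ3 boundary: /nw/ splits as /n/ + /w/ (/w/ is the longest suffix that is a licit onset).
σ3/σ4 boundary: just /b/ — single C goes to the following onset.
Syllabification: vi.vun.wo.bu.
Classifying each syllable: /vi/ (open), /vun/ (closed), /wo/ (open), /bu/ (open).
Closed syllables: 1.

1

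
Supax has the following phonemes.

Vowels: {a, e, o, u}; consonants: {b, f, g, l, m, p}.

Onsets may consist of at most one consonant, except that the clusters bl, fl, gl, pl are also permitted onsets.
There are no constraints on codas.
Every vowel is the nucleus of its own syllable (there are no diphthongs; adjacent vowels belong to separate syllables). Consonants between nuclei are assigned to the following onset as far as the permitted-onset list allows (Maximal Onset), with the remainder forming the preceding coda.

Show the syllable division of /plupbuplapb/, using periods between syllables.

plup.bu.plapb

Nuclei (vowels): u, u, a → 3 syllables.
/u…u/ gap (V1→V2): /pb/ — longest licit onset from the right is /b/, leaving /p/ as coda.
/u…a/ gap (V2→V3): /pl/ — entire cluster is a permitted onset → onset /pl/, coda ∅.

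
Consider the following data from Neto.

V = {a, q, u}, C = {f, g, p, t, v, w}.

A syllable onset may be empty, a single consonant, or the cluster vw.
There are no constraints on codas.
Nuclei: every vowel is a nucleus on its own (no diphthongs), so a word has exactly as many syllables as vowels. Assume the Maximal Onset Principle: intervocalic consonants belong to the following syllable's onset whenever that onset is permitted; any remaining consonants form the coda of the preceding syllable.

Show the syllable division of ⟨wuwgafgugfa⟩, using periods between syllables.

wuw.gaf.gug.fa

Vowels present: u, a, u, a; each is a nucleus, giving 4 syllables.
V1 /u/ – V2 /a/: /wg/; trying suffixes from longest down, /g/ is the first permitted one, so coda /w/ | onset /g/.
V2 /a/ – V3 /u/: cluster /fg/ — the longest permitted-onset suffix is /g/; onset = /g/, preceding coda = /f/.
V3 /u/ – V4 /a/: /gf/; trying suffixes from longest down, /f/ is the first permitted one, so coda /g/ | onset /f/.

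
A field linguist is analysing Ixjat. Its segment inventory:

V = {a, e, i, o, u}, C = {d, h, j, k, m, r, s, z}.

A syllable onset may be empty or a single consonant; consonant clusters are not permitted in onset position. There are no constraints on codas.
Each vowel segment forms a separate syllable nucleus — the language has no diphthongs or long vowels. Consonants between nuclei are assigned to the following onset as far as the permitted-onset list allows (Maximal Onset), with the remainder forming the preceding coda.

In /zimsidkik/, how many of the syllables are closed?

Nuclei (vowels): i, i, i → 3 syllables.
σ1/σ2 boundary: /ms/ splits as /m/ + /s/ (/s/ is the longest suffix that is a licit onset).
σ2/σ3 boundary: cluster /dk/ — the longest permitted-onset suffix is /k/; onset = /k/, preceding coda = /d/.
Result: zim.sid.kik.
Classifying each syllable: /zim/ (closed), /sid/ (closed), /kik/ (closed).
Closed syllables: 3.

3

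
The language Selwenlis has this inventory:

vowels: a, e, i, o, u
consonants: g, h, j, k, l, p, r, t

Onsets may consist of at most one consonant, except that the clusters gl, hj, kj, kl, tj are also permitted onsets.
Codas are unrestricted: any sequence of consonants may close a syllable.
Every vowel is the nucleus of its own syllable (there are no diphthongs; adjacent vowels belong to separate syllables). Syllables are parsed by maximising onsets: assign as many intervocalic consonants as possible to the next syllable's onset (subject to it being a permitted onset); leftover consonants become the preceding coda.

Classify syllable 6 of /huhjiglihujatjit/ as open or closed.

closed

The vowels are u, i, i, u, a, i — 6 nuclei, so 6 syllables.
/u…i/ gap (V1→V2): /hj/ — entire cluster is a permitted onset → onset /hj/, coda ∅.
/i…i/ gap (V2→V3): /gl/ is a licit onset in full, so it all attaches to the next syllable.
/i…u/ gap (V3→V4): /h/ is a single consonant, so it becomes the next onset.
/u…a/ gap (V4→V5): /j/ → onset of the next syllable (single consonants are always licit onsets).
/a…i/ gap (V5→V6): cluster /tj/ — /tj/ is itself a permitted onset, so the whole cluster goes right; preceding coda = ∅.
So the parse is hu.hji.gli.hu.ja.tjit.
Syllable 6 is /tjit/ with coda /t/, so it is closed.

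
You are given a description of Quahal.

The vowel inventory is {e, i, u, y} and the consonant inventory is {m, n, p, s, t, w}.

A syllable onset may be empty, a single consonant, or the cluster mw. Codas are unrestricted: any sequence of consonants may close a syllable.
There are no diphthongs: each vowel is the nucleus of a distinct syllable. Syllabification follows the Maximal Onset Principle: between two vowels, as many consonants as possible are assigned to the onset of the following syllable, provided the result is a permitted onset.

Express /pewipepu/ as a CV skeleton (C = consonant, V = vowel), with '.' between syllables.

CV.CV.CV.CV

Vowels present: e, i, e, u; each is a nucleus, giving 4 syllables.
Between /e/ (V1) and /i/ (V2): /w/ is a single consonant, so it becomes the next onset.
Between /i/ (V2) and /e/ (V3): /p/ is a single consonant, so it becomes the next onset.
Between /e/ (V3) and /u/ (V4): /p/ → onset of the next syllable (single consonants are always licit onsets).
Syllabification: pe.wi.pe.pu.
Mapping each syllable to C/V: /pe/ → CV, /wi/ → CV, /pe/ → CV, /pu/ → CV.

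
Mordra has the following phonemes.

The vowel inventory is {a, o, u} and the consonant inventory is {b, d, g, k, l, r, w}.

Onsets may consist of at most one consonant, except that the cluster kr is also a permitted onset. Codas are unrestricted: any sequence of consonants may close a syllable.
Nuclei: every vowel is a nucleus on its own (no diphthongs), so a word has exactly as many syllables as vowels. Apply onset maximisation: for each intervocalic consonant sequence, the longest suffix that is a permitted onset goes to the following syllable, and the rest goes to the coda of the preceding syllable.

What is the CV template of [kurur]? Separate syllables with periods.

Vowels present: u, u; each is a nucleus, giving 2 syllables.
V1 /u/ – V2 /u/: just /r/ — single C goes to the following onset.
Result: ku.rur.
Mapping each syllable to C/V: /ku/ → CV, /rur/ → CVC.

CV.CVC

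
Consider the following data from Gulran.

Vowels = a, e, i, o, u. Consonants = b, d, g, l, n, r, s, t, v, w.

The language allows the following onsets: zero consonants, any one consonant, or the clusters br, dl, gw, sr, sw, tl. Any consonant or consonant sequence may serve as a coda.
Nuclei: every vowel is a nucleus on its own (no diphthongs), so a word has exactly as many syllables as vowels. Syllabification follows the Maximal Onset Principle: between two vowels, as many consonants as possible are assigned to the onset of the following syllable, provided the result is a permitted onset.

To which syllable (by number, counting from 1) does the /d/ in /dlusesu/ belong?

1

Vowels present: u, e, u; each is a nucleus, giving 3 syllables.
Between /u/ (V1) and /e/ (V2): just /s/ — single C goes to the following onset.
Between /e/ (V2) and /u/ (V3): /s/ → onset of the next syllable (single consonants are always licit onsets).
Result: dlu.se.su.
The /d/ is in the onset of syllable 1 (/dlu/).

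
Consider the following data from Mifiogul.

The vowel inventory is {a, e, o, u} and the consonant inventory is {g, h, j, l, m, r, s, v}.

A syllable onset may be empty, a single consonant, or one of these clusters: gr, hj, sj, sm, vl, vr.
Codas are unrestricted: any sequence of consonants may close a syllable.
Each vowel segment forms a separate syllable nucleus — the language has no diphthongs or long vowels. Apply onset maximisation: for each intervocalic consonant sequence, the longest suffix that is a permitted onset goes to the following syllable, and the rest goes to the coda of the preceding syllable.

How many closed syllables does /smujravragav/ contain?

Vowels present: u, a, a, a; each is a nucleus, giving 4 syllables.
V1 /u/ – V2 /a/: /jr/ splits as /j/ + /r/ (/r/ is the longest suffix that is a licit onset).
V2 /a/ – V3 /a/: /vr/ — entire cluster is a permitted onset → onset /vr/, coda ∅.
V3 /a/ – V4 /a/: /g/ → onset of the next syllable (single consonants are always licit onsets).
Result: smuj.ra.vra.gav.
Classifying each syllable: /smuj/ (closed), /ra/ (open), /vra/ (open), /gav/ (closed).
Closed syllables: 2.

2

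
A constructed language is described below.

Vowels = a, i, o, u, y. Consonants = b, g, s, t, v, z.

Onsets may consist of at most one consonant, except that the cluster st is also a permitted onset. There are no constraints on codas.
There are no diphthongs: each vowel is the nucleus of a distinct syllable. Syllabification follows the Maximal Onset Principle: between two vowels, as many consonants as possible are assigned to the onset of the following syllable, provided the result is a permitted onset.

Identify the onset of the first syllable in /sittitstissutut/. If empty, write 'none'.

The vowels are i, i, i, u, u — 5 nuclei, so 5 syllables.
/i…i/ gap (V1→V2): /tt/; trying suffixes from longest down, /t/ is the first permitted one, so coda /t/ | onset /t/.
/i…i/ gap (V2→V3): cluster /tst/ — the longest permitted-onset suffix is /st/; onset = /st/, preceding coda = /t/.
/i…u/ gap (V3→V4): cluster /ss/ — the longest permitted-onset suffix is /s/; onset = /s/, preceding coda = /s/.
/u…u/ gap (V4→V5): just /t/ — single C goes to the following onset.
Syllabification: sit.tit.stis.su.tut.
Syllable 1 is /sit/: onset /s/, nucleus /i/, coda /t/.

s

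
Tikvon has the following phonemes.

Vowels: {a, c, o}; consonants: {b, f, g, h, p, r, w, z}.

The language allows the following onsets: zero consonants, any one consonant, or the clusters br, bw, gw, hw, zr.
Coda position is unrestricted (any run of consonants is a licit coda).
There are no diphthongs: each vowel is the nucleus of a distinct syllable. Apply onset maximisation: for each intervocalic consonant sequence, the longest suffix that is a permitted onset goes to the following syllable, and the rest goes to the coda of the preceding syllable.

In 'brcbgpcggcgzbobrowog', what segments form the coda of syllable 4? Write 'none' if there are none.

The vowels are c, c, c, o, o, o — 6 nuclei, so 6 syllables.
σ1/σ2 boundary: /bgp/ splits as /bg/ + /p/ (/p/ is the longest suffix that is a licit onset).
σ2/σ3 boundary: cluster /gg/ — the longest permitted-onset suffix is /g/; onset = /g/, preceding coda = /g/.
σ3/σ4 boundary: cluster /gzb/ — the longest permitted-onset suffix is /b/; onset = /b/, preceding coda = /gz/.
σ4/σ5 boundary: cluster /br/ — /br/ is itself a permitted onset, so the whole cluster goes right; preceding coda = ∅.
σ5/σ6 boundary: /w/ → onset of the next syllable (single consonants are always licit onsets).
Result: brcbg.pcg.gcgz.bo.bro.wog.
Syllable 4 is /bo/: onset /b/, nucleus /o/, coda ∅.

none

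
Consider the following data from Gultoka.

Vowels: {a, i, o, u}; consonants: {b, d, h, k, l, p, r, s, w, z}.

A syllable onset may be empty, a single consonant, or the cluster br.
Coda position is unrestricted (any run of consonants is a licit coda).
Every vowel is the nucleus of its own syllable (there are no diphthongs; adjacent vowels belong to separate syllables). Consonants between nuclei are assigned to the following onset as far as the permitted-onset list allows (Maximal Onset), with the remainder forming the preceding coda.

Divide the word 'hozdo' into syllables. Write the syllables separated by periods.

The vowels are o, o — 2 nuclei, so 2 syllables.
σ1/σ2 boundary: cluster /zd/ — the longest permitted-onset suffix is /d/; onset = /d/, preceding coda = /z/.

hoz.do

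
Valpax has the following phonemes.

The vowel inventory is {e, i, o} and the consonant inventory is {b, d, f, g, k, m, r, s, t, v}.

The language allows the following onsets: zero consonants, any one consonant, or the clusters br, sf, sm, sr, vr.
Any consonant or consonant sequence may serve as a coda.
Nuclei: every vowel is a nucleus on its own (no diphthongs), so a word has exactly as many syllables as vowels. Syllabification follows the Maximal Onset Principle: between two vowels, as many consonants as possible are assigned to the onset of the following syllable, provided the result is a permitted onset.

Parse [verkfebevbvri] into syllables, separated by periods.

verk.fe.bevb.vri

Nuclei (vowels): e, e, e, i → 4 syllables.
Between /e/ (V1) and /e/ (V2): /rkf/ — longest licit onset from the right is /f/, leaving /rk/ as coda.
Between /e/ (V2) and /e/ (V3): /b/ → onset of the next syllable (single consonants are always licit onsets).
Between /e/ (V3) and /i/ (V4): /vbvr/ splits as /vb/ + /vr/ (/vr/ is the longest suffix that is a licit onset).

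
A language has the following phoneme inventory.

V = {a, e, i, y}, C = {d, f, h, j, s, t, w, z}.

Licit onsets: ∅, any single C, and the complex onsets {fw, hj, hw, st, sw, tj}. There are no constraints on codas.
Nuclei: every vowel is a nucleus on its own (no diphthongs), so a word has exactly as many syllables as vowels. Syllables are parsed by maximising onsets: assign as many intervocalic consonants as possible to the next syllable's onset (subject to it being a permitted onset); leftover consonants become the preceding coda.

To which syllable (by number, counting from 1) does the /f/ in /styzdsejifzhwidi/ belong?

3

The vowels are y, e, i, i, i — 5 nuclei, so 5 syllables.
σ1/σ2 boundary: /zds/; trying suffixes from longest down, /s/ is the first permitted one, so coda /zd/ | onset /s/.
σ2/σ3 boundary: /j/ is a single consonant, so it becomes the next onset.
σ3/σ4 boundary: /fzhw/; trying suffixes from longest down, /hw/ is the first permitted one, so coda /fz/ | onset /hw/.
σ4/σ5 boundary: /d/ is a single consonant, so it becomes the next onset.
So the parse is styzd.se.jifz.hwi.di.
The /f/ is in the coda of syllable 3 (/jifz/).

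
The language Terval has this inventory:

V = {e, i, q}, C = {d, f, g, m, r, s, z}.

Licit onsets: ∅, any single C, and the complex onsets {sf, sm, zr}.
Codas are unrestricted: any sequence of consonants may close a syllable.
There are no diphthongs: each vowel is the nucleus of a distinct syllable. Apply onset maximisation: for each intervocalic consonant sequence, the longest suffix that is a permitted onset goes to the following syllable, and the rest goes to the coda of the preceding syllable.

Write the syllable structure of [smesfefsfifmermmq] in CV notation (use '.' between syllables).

Nuclei (vowels): e, e, i, e, q → 5 syllables.
V1 /e/ – V2 /e/: /sf/ is a licit onset in full, so it all attaches to the next syllable.
V2 /e/ – V3 /i/: cluster /fsf/ — the longest permitted-onset suffix is /sf/; onset = /sf/, preceding coda = /f/.
V3 /i/ – V4 /e/: cluster /fm/ — the longest permitted-onset suffix is /m/; onset = /m/, preceding coda = /f/.
V4 /e/ – V5 /q/: cluster /rmm/ — the longest permitted-onset suffix is /m/; onset = /m/, preceding coda = /rm/.
So the parse is sme.sfef.sfif.merm.mq.
Mapping each syllable to C/V: /sme/ → CCV, /sfef/ → CCVC, /sfif/ → CCVC, /merm/ → CVCC, /mq/ → CV.

CCV.CCVC.CCVC.CVCC.CV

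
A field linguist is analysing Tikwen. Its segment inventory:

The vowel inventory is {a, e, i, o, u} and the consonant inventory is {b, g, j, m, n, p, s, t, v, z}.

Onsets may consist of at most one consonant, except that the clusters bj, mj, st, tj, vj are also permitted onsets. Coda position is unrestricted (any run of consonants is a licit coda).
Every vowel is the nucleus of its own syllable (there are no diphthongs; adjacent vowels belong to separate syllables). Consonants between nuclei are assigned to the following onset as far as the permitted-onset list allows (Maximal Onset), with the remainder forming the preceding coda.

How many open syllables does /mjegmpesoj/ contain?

Vowels present: e, e, o; each is a nucleus, giving 3 syllables.
V1 /e/ – V2 /e/: /gmp/ splits as /gm/ + /p/ (/p/ is the longest suffix that is a licit onset).
V2 /e/ – V3 /o/: just /s/ — single C goes to the following onset.
Syllabification: mjegm.pe.soj.
Classifying each syllable: /mjegm/ (closed), /pe/ (open), /soj/ (closed).
Open syllables: 1.

1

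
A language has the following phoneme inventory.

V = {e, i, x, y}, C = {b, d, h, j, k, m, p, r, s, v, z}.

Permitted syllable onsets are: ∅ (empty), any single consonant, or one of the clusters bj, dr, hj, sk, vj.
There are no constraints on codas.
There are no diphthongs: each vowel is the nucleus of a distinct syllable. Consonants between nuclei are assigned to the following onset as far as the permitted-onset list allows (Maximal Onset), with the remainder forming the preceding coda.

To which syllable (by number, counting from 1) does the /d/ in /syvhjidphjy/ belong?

2

The vowels are y, i, y — 3 nuclei, so 3 syllables.
/y…i/ gap (V1→V2): cluster /vhj/ — the longest permitted-onset suffix is /hj/; onset = /hj/, preceding coda = /v/.
/i…y/ gap (V2→V3): /dphj/ splits as /dp/ + /hj/ (/hj/ is the longest suffix that is a licit onset).
So the parse is syv.hjidp.hjy.
The /d/ is in the coda of syllable 2 (/hjidp/).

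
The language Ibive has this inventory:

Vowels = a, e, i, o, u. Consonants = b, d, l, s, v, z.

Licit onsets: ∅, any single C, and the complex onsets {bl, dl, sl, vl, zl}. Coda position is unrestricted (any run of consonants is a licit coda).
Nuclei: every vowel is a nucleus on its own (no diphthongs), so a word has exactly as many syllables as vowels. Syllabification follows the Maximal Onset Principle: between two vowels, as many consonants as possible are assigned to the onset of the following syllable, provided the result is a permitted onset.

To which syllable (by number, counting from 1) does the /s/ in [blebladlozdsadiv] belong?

4

Vowels present: e, a, o, a, i; each is a nucleus, giving 5 syllables.
Between /e/ (V1) and /a/ (V2): /bl/ — entire cluster is a permitted onset → onset /bl/, coda ∅.
Between /a/ (V2) and /o/ (V3): /dl/ — entire cluster is a permitted onset → onset /dl/, coda ∅.
Between /o/ (V3) and /a/ (V4): /zds/; trying suffixes from longest down, /s/ is the first permitted one, so coda /zd/ | onset /s/.
Between /a/ (V4) and /i/ (V5): /d/ → onset of the next syllable (single consonants are always licit onsets).
So the parse is ble.bla.dlozd.sa.div.
The /s/ is in the onset of syllable 4 (/sa/).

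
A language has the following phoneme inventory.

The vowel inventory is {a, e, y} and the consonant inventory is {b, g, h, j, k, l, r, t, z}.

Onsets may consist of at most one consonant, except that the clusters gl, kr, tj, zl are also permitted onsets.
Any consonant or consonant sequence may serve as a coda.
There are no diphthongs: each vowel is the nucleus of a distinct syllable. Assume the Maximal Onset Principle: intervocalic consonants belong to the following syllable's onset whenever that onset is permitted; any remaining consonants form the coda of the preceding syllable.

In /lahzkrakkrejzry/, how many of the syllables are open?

1

The vowels are a, a, e, y — 4 nuclei, so 4 syllables.
/a…a/ gap (V1→V2): /hzkr/; trying suffixes from longest down, /kr/ is the first permitted one, so coda /hz/ | onset /kr/.
/a…e/ gap (V2→V3): cluster /kkr/ — the longest permitted-onset suffix is /kr/; onset = /kr/, preceding coda = /k/.
/e…y/ gap (V3→V4): /jzr/ splits as /jz/ + /r/ (/r/ is the longest suffix that is a licit onset).
So the parse is lahz.krak.krejz.ry.
Classifying each syllable: /lahz/ (closed), /krak/ (closed), /krejz/ (closed), /ry/ (open).
Open syllables: 1.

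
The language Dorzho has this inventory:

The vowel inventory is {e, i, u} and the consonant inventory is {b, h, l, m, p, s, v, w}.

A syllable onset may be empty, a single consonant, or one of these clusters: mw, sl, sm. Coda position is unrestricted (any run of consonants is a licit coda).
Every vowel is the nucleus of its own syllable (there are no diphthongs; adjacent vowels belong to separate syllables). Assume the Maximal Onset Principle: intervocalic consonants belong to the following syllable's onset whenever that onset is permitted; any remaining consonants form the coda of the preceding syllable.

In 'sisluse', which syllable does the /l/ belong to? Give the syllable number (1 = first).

2

Nuclei (vowels): i, u, e → 3 syllables.
σ1/σ2 boundary: /sl/ is a licit onset in full, so it all attaches to the next syllable.
σ2/σ3 boundary: /s/ is a single consonant, so it becomes the next onset.
So the parse is si.slu.se.
The /l/ is in the onset of syllable 2 (/slu/).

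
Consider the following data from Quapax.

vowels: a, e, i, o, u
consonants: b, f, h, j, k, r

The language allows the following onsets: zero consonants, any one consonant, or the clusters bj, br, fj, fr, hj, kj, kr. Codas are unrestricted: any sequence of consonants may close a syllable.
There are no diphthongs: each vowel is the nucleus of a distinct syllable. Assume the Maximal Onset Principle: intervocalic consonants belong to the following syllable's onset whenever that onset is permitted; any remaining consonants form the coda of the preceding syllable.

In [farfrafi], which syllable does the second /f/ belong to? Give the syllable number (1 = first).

The vowels are a, a, i — 3 nuclei, so 3 syllables.
Between /a/ (V1) and /a/ (V2): /rfr/ — longest licit onset from the right is /fr/, leaving /r/ as coda.
Between /a/ (V2) and /i/ (V3): /f/ → onset of the next syllable (single consonants are always licit onsets).
Putting it together: far.fra.fi.
The second /f/ is in the onset of syllable 2 (/fra/).

2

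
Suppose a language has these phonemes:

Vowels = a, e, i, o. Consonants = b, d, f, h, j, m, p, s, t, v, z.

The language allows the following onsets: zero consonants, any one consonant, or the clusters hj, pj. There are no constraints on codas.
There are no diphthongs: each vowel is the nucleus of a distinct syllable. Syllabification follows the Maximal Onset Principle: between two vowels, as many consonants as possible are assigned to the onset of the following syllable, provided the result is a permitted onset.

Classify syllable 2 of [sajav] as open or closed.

closed

The vowels are a, a — 2 nuclei, so 2 syllables.
/a…a/ gap (V1→V2): /j/ is a single consonant, so it becomes the next onset.
Putting it together: sa.jav.
Syllable 2 is /jav/ with coda /v/, so it is closed.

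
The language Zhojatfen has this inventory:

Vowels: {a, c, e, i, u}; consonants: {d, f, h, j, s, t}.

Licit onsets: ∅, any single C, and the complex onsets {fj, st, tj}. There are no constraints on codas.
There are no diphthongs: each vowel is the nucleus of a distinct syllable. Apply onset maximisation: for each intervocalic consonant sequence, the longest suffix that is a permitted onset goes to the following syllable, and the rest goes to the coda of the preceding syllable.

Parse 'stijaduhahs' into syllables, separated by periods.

Vowels present: i, a, u, a; each is a nucleus, giving 4 syllables.
/i…a/ gap (V1→V2): /j/ → onset of the next syllable (single consonants are always licit onsets).
/a…u/ gap (V2→V3): /d/ → onset of the next syllable (single consonants are always licit onsets).
/u…a/ gap (V3→V4): just /h/ — single C goes to the following onset.

sti.ja.du.hahs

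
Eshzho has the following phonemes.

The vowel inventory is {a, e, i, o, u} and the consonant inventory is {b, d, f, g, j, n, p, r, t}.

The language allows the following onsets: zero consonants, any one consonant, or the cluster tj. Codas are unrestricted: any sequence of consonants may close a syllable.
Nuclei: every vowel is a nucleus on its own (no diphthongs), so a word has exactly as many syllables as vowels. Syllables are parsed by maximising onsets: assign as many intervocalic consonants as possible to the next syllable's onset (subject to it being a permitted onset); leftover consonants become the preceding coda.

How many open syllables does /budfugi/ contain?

2

The vowels are u, u, i — 3 nuclei, so 3 syllables.
/u…u/ gap (V1→V2): /df/ — longest licit onset from the right is /f/, leaving /d/ as coda.
/u…i/ gap (V2→V3): just /g/ — single C goes to the following onset.
Result: bud.fu.gi.
Classifying each syllable: /bud/ (closed), /fu/ (open), /gi/ (open).
Open syllables: 2.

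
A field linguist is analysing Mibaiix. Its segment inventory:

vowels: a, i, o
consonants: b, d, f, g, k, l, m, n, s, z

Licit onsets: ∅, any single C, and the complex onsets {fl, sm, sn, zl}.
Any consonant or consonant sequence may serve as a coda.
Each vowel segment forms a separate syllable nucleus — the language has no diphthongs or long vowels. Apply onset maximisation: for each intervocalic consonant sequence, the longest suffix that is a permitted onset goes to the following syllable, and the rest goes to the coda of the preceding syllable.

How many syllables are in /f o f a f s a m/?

Vowels present: o, a, a; each is a nucleus, giving 3 syllables.

3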